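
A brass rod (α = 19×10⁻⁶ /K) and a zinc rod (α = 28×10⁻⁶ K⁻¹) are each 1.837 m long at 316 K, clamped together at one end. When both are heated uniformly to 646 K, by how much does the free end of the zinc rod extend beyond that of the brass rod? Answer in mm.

5.46 mm

ΔT = 330 K
brass: ΔL = 19×10⁻⁶ × 1.837 m × 330 = 1.1518×10⁻² m = 11.518 mm
zinc: ΔL = 28×10⁻⁶ × 1.837 m × 330 = 1.6974×10⁻² m = 16.974 mm
difference = 16.974 − 11.518 = 5.456 mm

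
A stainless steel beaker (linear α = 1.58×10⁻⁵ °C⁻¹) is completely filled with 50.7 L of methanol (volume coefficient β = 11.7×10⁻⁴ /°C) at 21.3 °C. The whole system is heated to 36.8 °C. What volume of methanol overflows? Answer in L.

The beaker also expands: β_container ≈ 3α = 4.74×10⁻⁵ /K
Net overflow = V₀(β_liq − 3α_cont)ΔT
β − 3α = 1.17×10⁻³ − 4.74×10⁻⁵ = 1.1226×10⁻³ /K; ΔT = 15.5 K
ΔV = 50.7 × 1.1226×10⁻³ × 15.5 = 0.882 L

0.882 L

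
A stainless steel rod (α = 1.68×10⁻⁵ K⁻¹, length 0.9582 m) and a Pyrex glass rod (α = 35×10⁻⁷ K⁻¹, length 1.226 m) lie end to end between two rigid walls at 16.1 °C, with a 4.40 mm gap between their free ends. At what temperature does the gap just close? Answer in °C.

T = 232 °C

Gap closes when ΔL₁ + ΔL₂ = 4.40 mm = 4.40×10⁻³ m
(α₁L₁ + α₂L₂)ΔT = g
α₁L₁ + α₂L₂ = 1.68×10⁻⁵×0.9582 + 35×10⁻⁷×1.226 = 2.038876×10⁻⁵ m/K
ΔT = 4.40×10⁻³ / 2.038876×10⁻⁵ = 215.81 K
T = 16.1 + 215.81 = 231.91 °C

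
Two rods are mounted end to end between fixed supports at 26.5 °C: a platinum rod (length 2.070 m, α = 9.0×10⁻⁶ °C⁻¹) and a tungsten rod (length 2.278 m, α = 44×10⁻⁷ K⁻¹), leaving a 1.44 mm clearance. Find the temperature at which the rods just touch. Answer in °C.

α₁L₁ = 1.863×10⁻⁵ m/K, α₂L₂ = 1.00232×10⁻⁵ m/K → total 2.86532×10⁻⁵ m/K
ΔT = g/(α₁L₁+α₂L₂) = 1.44×10⁻³ / 2.86532×10⁻⁵ = 50.256 K
T = 26.5 + 50.256 = 76.756 °C

T = 76.8 °C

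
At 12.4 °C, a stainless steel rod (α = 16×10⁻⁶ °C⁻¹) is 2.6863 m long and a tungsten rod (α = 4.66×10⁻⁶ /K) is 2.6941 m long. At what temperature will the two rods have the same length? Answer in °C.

T = 268.8 °C

L₁(1 + α₁ΔT) = L₂(1 + α₂ΔT) ⇒ ΔT = (L₂ − L₁)/(α₁L₁ − α₂L₂)
L₂ − L₁ = 2.6941 − 2.6863 = 7.80×10⁻³ m
α₁L₁ − α₂L₂ = 16×10⁻⁶×2.6863 − 4.66×10⁻⁶×2.6941 = 3.0426294×10⁻⁵ m/K
ΔT = 7.80×10⁻³ / 3.0426294×10⁻⁵ = 256.357 K
T = 12.4 + 256.357 = 268.757 °C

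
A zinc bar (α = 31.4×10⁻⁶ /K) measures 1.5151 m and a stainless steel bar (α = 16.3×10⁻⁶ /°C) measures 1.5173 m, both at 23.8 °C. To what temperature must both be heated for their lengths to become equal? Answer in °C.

T = 120.1 °C

Equal length when α₁L₁ΔT − α₂L₂ΔT = L₂ − L₁ = 2.20×10⁻³ m
α₁L₁ = 4.757414×10⁻⁵, α₂L₂ = 2.473199×10⁻⁵ → Δ(αL) = 2.284215×10⁻⁵ m/K
ΔT = 2.20×10⁻³ / 2.284215×10⁻⁵ = 96.313 K, so T = 23.8 + 96.313 = 120.113 °C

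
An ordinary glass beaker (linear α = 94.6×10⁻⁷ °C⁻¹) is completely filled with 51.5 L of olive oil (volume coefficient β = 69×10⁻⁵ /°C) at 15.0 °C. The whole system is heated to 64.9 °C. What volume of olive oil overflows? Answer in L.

The beaker also expands: β_container ≈ 3α = 2.838×10⁻⁵ /K
Net overflow = V₀(β_liq − 3α_cont)ΔT
β − 3α = 6.90×10⁻⁴ − 2.838×10⁻⁵ = 6.6162×10⁻⁴ /K; ΔT = 49.9 K
ΔV = 51.5 × 6.6162×10⁻⁴ × 49.9 = 1.70 L

1.70 L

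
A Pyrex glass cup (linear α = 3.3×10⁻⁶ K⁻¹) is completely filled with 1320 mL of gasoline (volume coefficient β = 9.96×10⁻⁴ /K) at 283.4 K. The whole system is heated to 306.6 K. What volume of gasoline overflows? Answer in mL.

30.2 mL

The cup also expands: β_container ≈ 3α = 9.9×10⁻⁶ /K
Net overflow = V₀(β_liq − 3α_cont)ΔT
β − 3α = 9.96×10⁻⁴ − 9.9×10⁻⁶ = 9.861×10⁻⁴ /K; ΔT = 23.2 K
ΔV = 1320 × 9.861×10⁻⁴ × 23.2 = 30.2 mL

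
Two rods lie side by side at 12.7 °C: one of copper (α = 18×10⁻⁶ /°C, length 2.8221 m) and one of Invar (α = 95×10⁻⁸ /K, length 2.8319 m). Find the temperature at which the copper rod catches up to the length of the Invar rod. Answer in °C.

Equal length when α₁L₁ΔT − α₂L₂ΔT = L₂ − L₁ = 9.80×10⁻³ m
α₁L₁ = 5.07978×10⁻⁵, α₂L₂ = 2.690305×10⁻⁶ → Δ(αL) = 4.8107495×10⁻⁵ m/K
ΔT = 9.80×10⁻³ / 4.8107495×10⁻⁵ = 203.710 K, so T = 12.7 + 203.710 = 216.410 °C

T = 216.4 °C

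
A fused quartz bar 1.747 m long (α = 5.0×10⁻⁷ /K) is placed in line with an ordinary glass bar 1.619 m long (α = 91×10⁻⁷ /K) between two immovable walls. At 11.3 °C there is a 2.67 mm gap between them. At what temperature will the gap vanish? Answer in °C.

T = 182 °C

Gap closes when ΔL₁ + ΔL₂ = 2.67 mm = 2.67×10⁻³ m
(α₁L₁ + α₂L₂)ΔT = g
α₁L₁ + α₂L₂ = 5.0×10⁻⁷×1.747 + 91×10⁻⁷×1.619 = 1.56064×10⁻⁵ m/K
ΔT = 2.67×10⁻³ / 1.56064×10⁻⁵ = 171.08 K
T = 11.3 + 171.08 = 182.38 °C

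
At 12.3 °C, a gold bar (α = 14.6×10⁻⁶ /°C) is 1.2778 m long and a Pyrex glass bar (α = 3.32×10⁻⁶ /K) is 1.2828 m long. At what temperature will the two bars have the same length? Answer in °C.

L₁(1 + α₁ΔT) = L₂(1 + α₂ΔT) ⇒ ΔT = (L₂ − L₁)/(α₁L₁ − α₂L₂)
L₂ − L₁ = 1.2828 − 1.2778 = 5.00×10⁻³ m
α₁L₁ − α₂L₂ = 14.6×10⁻⁶×1.2778 − 3.32×10⁻⁶×1.2828 = 1.4396984×10⁻⁵ m/K
ΔT = 5.00×10⁻³ / 1.4396984×10⁻⁵ = 347.295 K
T = 12.3 + 347.295 = 359.595 °C

T = 359.6 °C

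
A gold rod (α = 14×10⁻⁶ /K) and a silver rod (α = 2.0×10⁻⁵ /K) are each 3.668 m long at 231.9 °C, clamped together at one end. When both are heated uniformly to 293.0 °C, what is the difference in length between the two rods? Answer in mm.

1.34 mm

ΔT = 61.1 K
gold: ΔL = 14×10⁻⁶ × 3.668 m × 61.1 = 3.1376×10⁻³ m = 3.1376 mm
silver: ΔL = 2.0×10⁻⁵ × 3.668 m × 61.1 = 4.4823×10⁻³ m = 4.4823 mm
difference = 4.4823 − 3.1376 = 1.3447 mm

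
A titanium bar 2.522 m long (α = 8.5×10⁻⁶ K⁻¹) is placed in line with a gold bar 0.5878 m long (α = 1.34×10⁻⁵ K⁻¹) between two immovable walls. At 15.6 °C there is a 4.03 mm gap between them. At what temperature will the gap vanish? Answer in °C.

α₁L₁ = 2.1437×10⁻⁵ m/K, α₂L₂ = 7.87652×10⁻⁶ m/K → total 2.931352×10⁻⁵ m/K
ΔT = g/(α₁L₁+α₂L₂) = 4.03×10⁻³ / 2.931352×10⁻⁵ = 137.48 K
T = 15.6 + 137.48 = 153.08 °C

T = 153 °C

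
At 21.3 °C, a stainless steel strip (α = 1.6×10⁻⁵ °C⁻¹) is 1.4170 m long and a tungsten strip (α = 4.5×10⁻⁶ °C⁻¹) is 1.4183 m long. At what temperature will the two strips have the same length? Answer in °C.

Equal length when α₁L₁ΔT − α₂L₂ΔT = L₂ − L₁ = 1.30×10⁻³ m
α₁L₁ = 2.2672×10⁻⁵, α₂L₂ = 6.38235×10⁻⁶ → Δ(αL) = 1.628965×10⁻⁵ m/K
ΔT = 1.30×10⁻³ / 1.628965×10⁻⁵ = 79.805 K, so T = 21.3 + 79.805 = 101.105 °C

T = 101.1 °C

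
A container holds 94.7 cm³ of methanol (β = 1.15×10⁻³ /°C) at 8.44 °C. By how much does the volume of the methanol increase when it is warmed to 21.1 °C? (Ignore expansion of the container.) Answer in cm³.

|ΔT| = |21.1 − 8.44| = 12.66 K
ΔV = βV₀ΔT = (1.15×10⁻³)(94.7)(12.66) = 1.38 cm³

ΔV = 1.38 cm³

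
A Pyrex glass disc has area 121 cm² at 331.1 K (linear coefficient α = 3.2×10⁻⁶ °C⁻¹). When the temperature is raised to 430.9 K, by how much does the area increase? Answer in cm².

Area coefficient ≈ 2α; |ΔT| = 99.8 K
ΔA = 2αA₀ΔT = 2(3.2×10⁻⁶)(121)(99.8) = 0.0773 cm²

ΔA = 0.0773 cm²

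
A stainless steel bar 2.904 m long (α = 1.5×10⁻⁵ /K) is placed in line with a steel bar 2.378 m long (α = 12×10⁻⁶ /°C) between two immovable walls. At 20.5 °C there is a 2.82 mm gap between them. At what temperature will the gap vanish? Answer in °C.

T = 59.6 °C

α₁L₁ = 4.356×10⁻⁵ m/K, α₂L₂ = 2.8536×10⁻⁵ m/K → total 7.2096×10⁻⁵ m/K
ΔT = g/(α₁L₁+α₂L₂) = 2.82×10⁻³ / 7.2096×10⁻⁵ = 39.115 K
T = 20.5 + 39.115 = 59.615 °C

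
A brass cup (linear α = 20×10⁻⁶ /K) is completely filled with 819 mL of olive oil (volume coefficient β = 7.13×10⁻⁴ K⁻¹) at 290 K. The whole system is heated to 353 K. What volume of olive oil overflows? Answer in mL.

33.7 mL

The cup also expands: β_container ≈ 3α = 6.0×10⁻⁵ /K
Net overflow = V₀(β_liq − 3α_cont)ΔT
β − 3α = 7.13×10⁻⁴ − 6.0×10⁻⁵ = 6.53×10⁻⁴ /K; ΔT = 63 K
ΔV = 819 × 6.53×10⁻⁴ × 63 = 33.7 mL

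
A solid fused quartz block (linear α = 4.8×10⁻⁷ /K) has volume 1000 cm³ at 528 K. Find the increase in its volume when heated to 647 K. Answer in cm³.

ΔV = 0.171 cm³

Isotropic solid: β ≈ 3α = 1.4×10⁻⁶ /K; ΔT = 119 K
ΔV = 3αV₀ΔT = 3(4.8×10⁻⁷)(1000)(119) = 0.171 cm³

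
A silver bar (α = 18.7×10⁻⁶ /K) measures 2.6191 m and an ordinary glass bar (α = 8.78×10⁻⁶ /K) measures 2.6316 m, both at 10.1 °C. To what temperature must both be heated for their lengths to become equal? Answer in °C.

Equal length when α₁L₁ΔT − α₂L₂ΔT = L₂ − L₁ = 1.25×10⁻² m
α₁L₁ = 4.897717×10⁻⁵, α₂L₂ = 2.3105448×10⁻⁵ → Δ(αL) = 2.5871722×10⁻⁵ m/K
ΔT = 1.25×10⁻² / 2.5871722×10⁻⁵ = 483.153 K, so T = 10.1 + 483.153 = 493.253 °C

T = 493.3 °C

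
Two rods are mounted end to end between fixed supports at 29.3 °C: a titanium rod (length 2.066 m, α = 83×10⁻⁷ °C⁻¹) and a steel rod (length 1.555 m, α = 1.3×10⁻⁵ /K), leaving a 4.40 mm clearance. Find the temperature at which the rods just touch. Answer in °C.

α₁L₁ = 1.71478×10⁻⁵ m/K, α₂L₂ = 2.0215×10⁻⁵ m/K → total 3.73628×10⁻⁵ m/K
ΔT = g/(α₁L₁+α₂L₂) = 4.40×10⁻³ / 3.73628×10⁻⁵ = 117.76 K
T = 29.3 + 117.76 = 147.06 °C

T = 147 °C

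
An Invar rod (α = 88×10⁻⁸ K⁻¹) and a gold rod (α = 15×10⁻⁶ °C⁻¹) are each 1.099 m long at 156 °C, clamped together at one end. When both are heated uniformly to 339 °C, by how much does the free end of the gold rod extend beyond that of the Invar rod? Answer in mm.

2.84 mm

ΔT = 183 K
Invar: ΔL = 88×10⁻⁸ × 1.099 m × 183 = 1.7698×10⁻⁴ m = 0.17698 mm
gold: ΔL = 15×10⁻⁶ × 1.099 m × 183 = 3.0168×10⁻³ m = 3.0168 mm
difference = 3.0168 − 0.17698 = 2.83982 mm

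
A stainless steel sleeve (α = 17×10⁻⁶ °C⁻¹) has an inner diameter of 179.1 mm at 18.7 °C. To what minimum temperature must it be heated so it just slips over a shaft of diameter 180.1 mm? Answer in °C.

Required Δd = 180.1 − 179.1 = 1.0 mm
Δd = αd₀ΔT ⇒ ΔT = Δd/(αd₀) = 1.0 / (17×10⁻⁶ × 179.1) = 328.44 K
T_min = 18.7 + 328.44 = 347.14 °C

T = 347 °C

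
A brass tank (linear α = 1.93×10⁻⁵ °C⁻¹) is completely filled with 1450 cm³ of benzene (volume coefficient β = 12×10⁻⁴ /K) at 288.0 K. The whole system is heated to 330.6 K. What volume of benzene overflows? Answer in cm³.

The tank also expands: β_container ≈ 3α = 5.79×10⁻⁵ /K
Net overflow = V₀(β_liq − 3α_cont)ΔT
β − 3α = 1.20×10⁻³ − 5.79×10⁻⁵ = 1.1421×10⁻³ /K; ΔT = 42.6 K
ΔV = 1450 × 1.1421×10⁻³ × 42.6 = 70.5 cm³

70.5 cm³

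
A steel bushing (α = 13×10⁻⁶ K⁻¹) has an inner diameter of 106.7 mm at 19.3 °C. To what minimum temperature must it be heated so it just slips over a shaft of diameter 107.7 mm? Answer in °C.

T = 740 °C

Required Δd = 107.7 − 106.7 = 1.0 mm
Δd = αd₀ΔT ⇒ ΔT = Δd/(αd₀) = 1.0 / (13×10⁻⁶ × 106.7) = 720.93 K
T_min = 19.3 + 720.93 = 740.23 °C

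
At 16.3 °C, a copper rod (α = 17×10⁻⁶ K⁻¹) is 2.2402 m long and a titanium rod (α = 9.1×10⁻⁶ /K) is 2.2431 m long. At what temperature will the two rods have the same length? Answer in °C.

T = 180.4 °C

Equal length when α₁L₁ΔT − α₂L₂ΔT = L₂ − L₁ = 2.90×10⁻³ m
α₁L₁ = 3.80834×10⁻⁵, α₂L₂ = 2.041221×10⁻⁵ → Δ(αL) = 1.767119×10⁻⁵ m/K
ΔT = 2.90×10⁻³ / 1.767119×10⁻⁵ = 164.109 K, so T = 16.3 + 164.109 = 180.409 °C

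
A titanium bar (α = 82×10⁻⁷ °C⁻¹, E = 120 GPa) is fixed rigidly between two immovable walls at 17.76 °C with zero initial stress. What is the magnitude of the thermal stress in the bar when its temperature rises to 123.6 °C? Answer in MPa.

Fully constrained: the free strain ε = αΔT is blocked, so σ = Eε = EαΔT.
|ΔT| = 105.84 K
σ = 120×10⁹ × 82×10⁻⁷ × 105.84 = 1.04×10⁸ Pa

σ = 104 MPa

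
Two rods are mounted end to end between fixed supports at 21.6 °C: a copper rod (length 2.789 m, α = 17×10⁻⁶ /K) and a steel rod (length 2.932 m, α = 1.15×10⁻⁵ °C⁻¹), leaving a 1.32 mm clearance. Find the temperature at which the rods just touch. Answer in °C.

α₁L₁ = 4.7413×10⁻⁵ m/K, α₂L₂ = 3.3718×10⁻⁵ m/K → total 8.1131×10⁻⁵ m/K
ΔT = g/(α₁L₁+α₂L₂) = 1.32×10⁻³ / 8.1131×10⁻⁵ = 16.270 K
T = 21.6 + 16.270 = 37.870 °C

T = 37.9 °C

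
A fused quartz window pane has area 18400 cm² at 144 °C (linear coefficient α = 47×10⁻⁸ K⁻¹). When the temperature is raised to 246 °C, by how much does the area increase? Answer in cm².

ΔA = 1.76 cm²

Area coefficient ≈ 2α; |ΔT| = 102 K
ΔA = 2αA₀ΔT = 2(47×10⁻⁸)(18400)(102) = 1.76 cm²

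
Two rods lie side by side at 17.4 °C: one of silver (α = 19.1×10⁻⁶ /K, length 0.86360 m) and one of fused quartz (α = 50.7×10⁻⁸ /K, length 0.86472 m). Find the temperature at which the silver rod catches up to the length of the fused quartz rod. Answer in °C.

T = 87.15 °C

L₁(1 + α₁ΔT) = L₂(1 + α₂ΔT) ⇒ ΔT = (L₂ − L₁)/(α₁L₁ − α₂L₂)
L₂ − L₁ = 0.86472 − 0.86360 = 1.12×10⁻³ m
α₁L₁ − α₂L₂ = 19.1×10⁻⁶×0.86360 − 50.7×10⁻⁸×0.86472 = 1.605634696×10⁻⁵ m/K
ΔT = 1.12×10⁻³ / 1.605634696×10⁻⁵ = 69.7543 K
T = 17.4 + 69.7543 = 87.1543 °C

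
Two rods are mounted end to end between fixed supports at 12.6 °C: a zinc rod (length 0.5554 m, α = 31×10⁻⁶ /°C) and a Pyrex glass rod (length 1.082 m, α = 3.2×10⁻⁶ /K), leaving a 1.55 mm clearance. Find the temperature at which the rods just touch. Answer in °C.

T = 87.6 °C

Gap closes when ΔL₁ + ΔL₂ = 1.55 mm = 1.55×10⁻³ m
(α₁L₁ + α₂L₂)ΔT = g
α₁L₁ + α₂L₂ = 31×10⁻⁶×0.5554 + 3.2×10⁻⁶×1.082 = 2.06798×10⁻⁵ m/K
ΔT = 1.55×10⁻³ / 2.06798×10⁻⁵ = 74.952 K
T = 12.6 + 74.952 = 87.552 °C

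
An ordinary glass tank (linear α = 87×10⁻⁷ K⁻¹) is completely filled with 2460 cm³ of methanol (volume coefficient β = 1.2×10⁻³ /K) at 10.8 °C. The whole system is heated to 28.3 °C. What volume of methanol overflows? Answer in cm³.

The tank also expands: β_container ≈ 3α = 2.61×10⁻⁵ /K
Net overflow = V₀(β_liq − 3α_cont)ΔT
β − 3α = 1.20×10⁻³ − 2.61×10⁻⁵ = 1.1739×10⁻³ /K; ΔT = 17.5 K
ΔV = 2460 × 1.1739×10⁻³ × 17.5 = 50.5 cm³

50.5 cm³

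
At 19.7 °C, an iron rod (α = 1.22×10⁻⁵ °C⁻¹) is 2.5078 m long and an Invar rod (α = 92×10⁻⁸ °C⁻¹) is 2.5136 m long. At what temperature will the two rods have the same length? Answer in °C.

Equal length when α₁L₁ΔT − α₂L₂ΔT = L₂ − L₁ = 5.80×10⁻³ m
α₁L₁ = 3.059516×10⁻⁵, α₂L₂ = 2.312512×10⁻⁶ → Δ(αL) = 2.8282648×10⁻⁵ m/K
ΔT = 5.80×10⁻³ / 2.8282648×10⁻⁵ = 205.073 K, so T = 19.7 + 205.073 = 224.773 °C

T = 224.8 °C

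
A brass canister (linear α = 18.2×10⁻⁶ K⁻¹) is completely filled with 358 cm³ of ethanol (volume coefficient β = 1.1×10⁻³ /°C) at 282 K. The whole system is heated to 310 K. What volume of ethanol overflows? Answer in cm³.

10.5 cm³

The canister also expands: β_container ≈ 3α = 5.46×10⁻⁵ /K
Net overflow = V₀(β_liq − 3α_cont)ΔT
β − 3α = 1.10×10⁻³ − 5.46×10⁻⁵ = 1.0454×10⁻³ /K; ΔT = 28 K
ΔV = 358 × 1.0454×10⁻³ × 28 = 10.5 cm³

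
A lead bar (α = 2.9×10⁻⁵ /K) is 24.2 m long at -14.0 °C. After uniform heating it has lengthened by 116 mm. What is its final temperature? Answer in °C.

T = 151 °C

ΔL = αL₀ΔT ⇒ ΔT = ΔL / (αL₀)
ΔT = 116×10⁻³ m / (2.9×10⁻⁵ × 24.2 m) = 165.29 K
T = -14.0 + 165.29 = 151.29 °C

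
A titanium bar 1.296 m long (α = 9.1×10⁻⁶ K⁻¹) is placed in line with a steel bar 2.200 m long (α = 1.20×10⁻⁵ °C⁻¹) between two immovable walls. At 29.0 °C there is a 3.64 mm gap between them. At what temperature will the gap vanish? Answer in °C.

T = 124 °C

Gap closes when ΔL₁ + ΔL₂ = 3.64 mm = 3.64×10⁻³ m
(α₁L₁ + α₂L₂)ΔT = g
α₁L₁ + α₂L₂ = 9.1×10⁻⁶×1.296 + 1.20×10⁻⁵×2.200 = 3.81936×10⁻⁵ m/K
ΔT = 3.64×10⁻³ / 3.81936×10⁻⁵ = 95.30 K
T = 29.0 + 95.30 = 124.30 °C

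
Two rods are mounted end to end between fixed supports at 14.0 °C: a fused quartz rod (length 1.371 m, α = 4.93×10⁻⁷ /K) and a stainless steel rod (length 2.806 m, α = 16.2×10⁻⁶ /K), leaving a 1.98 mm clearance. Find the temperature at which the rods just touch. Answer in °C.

T = 56.9 °C

α₁L₁ = 6.75903×10⁻⁷ m/K, α₂L₂ = 4.54572×10⁻⁵ m/K → total 4.6133103×10⁻⁵ m/K
ΔT = g/(α₁L₁+α₂L₂) = 1.98×10⁻³ / 4.6133103×10⁻⁵ = 42.919 K
T = 14.0 + 42.919 = 56.919 °C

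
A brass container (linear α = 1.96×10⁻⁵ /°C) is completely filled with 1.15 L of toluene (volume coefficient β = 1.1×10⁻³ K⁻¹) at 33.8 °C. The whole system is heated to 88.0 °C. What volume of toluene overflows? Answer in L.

0.0649 L

The container also expands: β_container ≈ 3α = 5.88×10⁻⁵ /K
Net overflow = V₀(β_liq − 3α_cont)ΔT
β − 3α = 1.10×10⁻³ − 5.88×10⁻⁵ = 1.0412×10⁻³ /K; ΔT = 54.2 K
ΔV = 1.15 × 1.0412×10⁻³ × 54.2 = 0.0649 L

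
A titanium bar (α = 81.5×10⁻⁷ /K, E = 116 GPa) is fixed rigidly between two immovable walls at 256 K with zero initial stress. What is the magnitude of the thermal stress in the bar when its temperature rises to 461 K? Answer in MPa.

Fully constrained: the free strain ε = αΔT is blocked, so σ = Eε = EαΔT.
|ΔT| = 205 K
σ = 116×10⁹ × 81.5×10⁻⁷ × 205 = 1.94×10⁸ Pa

σ = 194 MPa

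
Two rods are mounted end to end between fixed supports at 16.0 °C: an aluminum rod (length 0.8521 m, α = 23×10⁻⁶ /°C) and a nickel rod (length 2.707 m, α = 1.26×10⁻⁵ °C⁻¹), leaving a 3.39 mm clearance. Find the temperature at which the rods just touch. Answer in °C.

T = 79.1 °C

Gap closes when ΔL₁ + ΔL₂ = 3.39 mm = 3.39×10⁻³ m
(α₁L₁ + α₂L₂)ΔT = g
α₁L₁ + α₂L₂ = 23×10⁻⁶×0.8521 + 1.26×10⁻⁵×2.707 = 5.37065×10⁻⁵ m/K
ΔT = 3.39×10⁻³ / 5.37065×10⁻⁵ = 63.121 K
T = 16.0 + 63.121 = 79.121 °C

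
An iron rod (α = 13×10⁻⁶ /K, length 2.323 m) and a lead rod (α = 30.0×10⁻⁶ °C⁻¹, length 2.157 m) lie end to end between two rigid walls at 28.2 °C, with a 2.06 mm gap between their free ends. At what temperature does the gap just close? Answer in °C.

T = 49.9 °C

Gap closes when ΔL₁ + ΔL₂ = 2.06 mm = 2.06×10⁻³ m
(α₁L₁ + α₂L₂)ΔT = g
α₁L₁ + α₂L₂ = 13×10⁻⁶×2.323 + 30.0×10⁻⁶×2.157 = 9.4909×10⁻⁵ m/K
ΔT = 2.06×10⁻³ / 9.4909×10⁻⁵ = 21.705 K
T = 28.2 + 21.705 = 49.905 °C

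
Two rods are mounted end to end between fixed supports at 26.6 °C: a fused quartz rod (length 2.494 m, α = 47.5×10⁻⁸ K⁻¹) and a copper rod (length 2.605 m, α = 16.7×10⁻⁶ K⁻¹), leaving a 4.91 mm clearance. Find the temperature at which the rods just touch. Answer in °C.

α₁L₁ = 1.18465×10⁻⁶ m/K, α₂L₂ = 4.35035×10⁻⁵ m/K → total 4.468815×10⁻⁵ m/K
ΔT = g/(α₁L₁+α₂L₂) = 4.91×10⁻³ / 4.468815×10⁻⁵ = 109.87 K
T = 26.6 + 109.87 = 136.47 °C

T = 136 °C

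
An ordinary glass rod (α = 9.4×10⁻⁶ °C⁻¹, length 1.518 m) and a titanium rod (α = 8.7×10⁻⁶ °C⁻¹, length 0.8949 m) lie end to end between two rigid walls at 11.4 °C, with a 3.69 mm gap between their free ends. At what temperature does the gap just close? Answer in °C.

T = 179 °C

α₁L₁ = 1.42692×10⁻⁵ m/K, α₂L₂ = 7.78563×10⁻⁶ m/K → total 2.205483×10⁻⁵ m/K
ΔT = g/(α₁L₁+α₂L₂) = 3.69×10⁻³ / 2.205483×10⁻⁵ = 167.31 K
T = 11.4 + 167.31 = 178.71 °C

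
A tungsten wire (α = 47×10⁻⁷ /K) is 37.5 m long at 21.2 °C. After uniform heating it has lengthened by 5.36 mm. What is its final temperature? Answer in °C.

T = 51.6 °C

ΔL = αL₀ΔT ⇒ ΔT = ΔL / (αL₀)
ΔT = 5.36×10⁻³ m / (47×10⁻⁷ × 37.5 m) = 30.411 K
T = 21.2 + 30.411 = 51.611 °C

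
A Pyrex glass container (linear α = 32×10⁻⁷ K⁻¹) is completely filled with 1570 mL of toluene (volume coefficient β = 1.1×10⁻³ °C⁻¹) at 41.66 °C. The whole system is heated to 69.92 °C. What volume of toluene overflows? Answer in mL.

48.4 mL

The container also expands: β_container ≈ 3α = 9.6×10⁻⁶ /K
Net overflow = V₀(β_liq − 3α_cont)ΔT
β − 3α = 1.10×10⁻³ − 9.6×10⁻⁶ = 1.0904×10⁻³ /K; ΔT = 28.26 K
ΔV = 1570 × 1.0904×10⁻³ × 28.26 = 48.4 mL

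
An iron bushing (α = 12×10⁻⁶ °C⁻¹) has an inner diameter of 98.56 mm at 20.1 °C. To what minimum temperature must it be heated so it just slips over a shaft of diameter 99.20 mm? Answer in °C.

T = 561 °C

Required Δd = 99.20 − 98.56 = 0.64 mm
Δd = αd₀ΔT ⇒ ΔT = Δd/(αd₀) = 0.64 / (12×10⁻⁶ × 98.56) = 541.13 K
T_min = 20.1 + 541.13 = 561.23 °C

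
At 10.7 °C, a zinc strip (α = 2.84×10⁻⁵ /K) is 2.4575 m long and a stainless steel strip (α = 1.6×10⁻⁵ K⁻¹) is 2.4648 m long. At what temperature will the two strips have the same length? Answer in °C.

Equal length when α₁L₁ΔT − α₂L₂ΔT = L₂ − L₁ = 7.30×10⁻³ m
α₁L₁ = 6.9793×10⁻⁵, α₂L₂ = 3.94368×10⁻⁵ → Δ(αL) = 3.03562×10⁻⁵ m/K
ΔT = 7.30×10⁻³ / 3.03562×10⁻⁵ = 240.478 K, so T = 10.7 + 240.478 = 251.178 °C

T = 251.2 °C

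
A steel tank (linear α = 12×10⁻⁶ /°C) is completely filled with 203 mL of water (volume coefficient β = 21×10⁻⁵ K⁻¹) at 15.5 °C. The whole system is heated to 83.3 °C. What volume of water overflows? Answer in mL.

The tank also expands: β_container ≈ 3α = 3.6×10⁻⁵ /K
Net overflow = V₀(β_liq − 3α_cont)ΔT
β − 3α = 2.10×10⁻⁴ − 3.6×10⁻⁵ = 1.74×10⁻⁴ /K; ΔT = 67.8 K
ΔV = 203 × 1.74×10⁻⁴ × 67.8 = 2.39 mL

2.39 mL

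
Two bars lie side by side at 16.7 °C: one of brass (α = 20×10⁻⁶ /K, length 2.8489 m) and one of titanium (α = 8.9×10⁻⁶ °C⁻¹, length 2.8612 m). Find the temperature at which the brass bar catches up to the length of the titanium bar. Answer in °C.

Equal length when α₁L₁ΔT − α₂L₂ΔT = L₂ − L₁ = 1.23×10⁻² m
α₁L₁ = 5.6978×10⁻⁵, α₂L₂ = 2.546468×10⁻⁵ → Δ(αL) = 3.151332×10⁻⁵ m/K
ΔT = 1.23×10⁻² / 3.151332×10⁻⁵ = 390.311 K, so T = 16.7 + 390.311 = 407.011 °C

T = 407.0 °C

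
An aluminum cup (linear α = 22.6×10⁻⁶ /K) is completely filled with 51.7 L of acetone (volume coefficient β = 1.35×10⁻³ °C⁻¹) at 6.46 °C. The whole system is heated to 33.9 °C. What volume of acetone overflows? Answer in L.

The cup also expands: β_container ≈ 3α = 6.78×10⁻⁵ /K
Net overflow = V₀(β_liq − 3α_cont)ΔT
β − 3α = 1.35×10⁻³ − 6.78×10⁻⁵ = 1.2822×10⁻³ /K; ΔT = 27.44 K
ΔV = 51.7 × 1.2822×10⁻³ × 27.44 = 1.82 L

1.82 L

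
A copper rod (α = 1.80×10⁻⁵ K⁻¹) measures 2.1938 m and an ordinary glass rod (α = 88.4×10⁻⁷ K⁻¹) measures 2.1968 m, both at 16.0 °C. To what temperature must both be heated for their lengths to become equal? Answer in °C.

T = 165.5 °C

Equal length when α₁L₁ΔT − α₂L₂ΔT = L₂ − L₁ = 3.00×10⁻³ m
α₁L₁ = 3.94884×10⁻⁵, α₂L₂ = 1.9419712×10⁻⁵ → Δ(αL) = 2.0068688×10⁻⁵ m/K
ΔT = 3.00×10⁻³ / 2.0068688×10⁻⁵ = 149.487 K, so T = 16.0 + 149.487 = 165.487 °C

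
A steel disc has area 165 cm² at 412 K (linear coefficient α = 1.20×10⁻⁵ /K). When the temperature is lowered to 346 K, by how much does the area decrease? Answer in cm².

Area coefficient ≈ 2α; |ΔT| = 66 K
ΔA = 2αA₀ΔT = 2(1.20×10⁻⁵)(165)(66) = 0.261 cm²

ΔA = 0.261 cm²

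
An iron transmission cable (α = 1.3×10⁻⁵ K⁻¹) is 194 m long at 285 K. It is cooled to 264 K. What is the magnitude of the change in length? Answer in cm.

ΔL = 5.30 cm

|ΔT| = |264 − 285| = 21 K
ΔL = αL₀ΔT = (1.3×10⁻⁵)(194)(21) = 5.30×10⁻² m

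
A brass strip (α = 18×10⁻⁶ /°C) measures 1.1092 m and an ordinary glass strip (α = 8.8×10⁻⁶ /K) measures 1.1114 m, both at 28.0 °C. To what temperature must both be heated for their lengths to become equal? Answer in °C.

Equal length when α₁L₁ΔT − α₂L₂ΔT = L₂ − L₁ = 2.20×10⁻³ m
α₁L₁ = 1.99656×10⁻⁵, α₂L₂ = 9.78032×10⁻⁶ → Δ(αL) = 1.018528×10⁻⁵ m/K
ΔT = 2.20×10⁻³ / 1.018528×10⁻⁵ = 215.998 K, so T = 28.0 + 215.998 = 243.998 °C

T = 244.0 °C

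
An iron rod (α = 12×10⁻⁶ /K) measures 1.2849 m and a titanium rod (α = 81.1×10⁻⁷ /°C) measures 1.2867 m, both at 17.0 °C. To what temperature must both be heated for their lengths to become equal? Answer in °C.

T = 378.2 °C

Equal length when α₁L₁ΔT − α₂L₂ΔT = L₂ − L₁ = 1.80×10⁻³ m
α₁L₁ = 1.54188×10⁻⁵, α₂L₂ = 1.0435137×10⁻⁵ → Δ(αL) = 4.983663×10⁻⁶ m/K
ΔT = 1.80×10⁻³ / 4.983663×10⁻⁶ = 361.180 K, so T = 17.0 + 361.180 = 378.180 °C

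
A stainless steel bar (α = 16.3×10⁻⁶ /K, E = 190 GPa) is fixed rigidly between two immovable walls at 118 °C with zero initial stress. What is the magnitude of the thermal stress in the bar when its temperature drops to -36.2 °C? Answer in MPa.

Fully constrained: the free strain ε = αΔT is blocked, so σ = Eε = EαΔT.
|ΔT| = 154.2 K
σ = 190×10⁹ × 16.3×10⁻⁶ × 154.2 = 4.78×10⁸ Pa

σ = 478 MPa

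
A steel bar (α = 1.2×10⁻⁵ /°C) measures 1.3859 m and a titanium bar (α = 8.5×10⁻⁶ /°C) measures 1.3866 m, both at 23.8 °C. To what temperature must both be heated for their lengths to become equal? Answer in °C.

T = 168.3 °C

L₁(1 + α₁ΔT) = L₂(1 + α₂ΔT) ⇒ ΔT = (L₂ − L₁)/(α₁L₁ − α₂L₂)
L₂ − L₁ = 1.3866 − 1.3859 = 7.00×10⁻⁴ m
α₁L₁ − α₂L₂ = 1.2×10⁻⁵×1.3859 − 8.5×10⁻⁶×1.3866 = 4.8447×10⁻⁶ m/K
ΔT = 7.00×10⁻⁴ / 4.8447×10⁻⁶ = 144.488 K
T = 23.8 + 144.488 = 168.288 °C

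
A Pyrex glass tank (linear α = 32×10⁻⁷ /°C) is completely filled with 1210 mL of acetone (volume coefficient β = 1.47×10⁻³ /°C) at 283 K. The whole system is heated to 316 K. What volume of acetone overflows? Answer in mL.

58.3 mL

The tank also expands: β_container ≈ 3α = 9.6×10⁻⁶ /K
Net overflow = V₀(β_liq − 3α_cont)ΔT
β − 3α = 1.47×10⁻³ − 9.6×10⁻⁶ = 1.4604×10⁻³ /K; ΔT = 33 K
ΔV = 1210 × 1.4604×10⁻³ × 33 = 58.3 mL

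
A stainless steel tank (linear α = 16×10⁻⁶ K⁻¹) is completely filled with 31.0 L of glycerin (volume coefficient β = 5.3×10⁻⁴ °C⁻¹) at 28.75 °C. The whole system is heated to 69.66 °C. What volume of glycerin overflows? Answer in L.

The tank also expands: β_container ≈ 3α = 4.8×10⁻⁵ /K
Net overflow = V₀(β_liq − 3α_cont)ΔT
β − 3α = 5.30×10⁻⁴ − 4.8×10⁻⁵ = 4.82×10⁻⁴ /K; ΔT = 40.91 K
ΔV = 31.0 × 4.82×10⁻⁴ × 40.91 = 0.611 L

0.611 L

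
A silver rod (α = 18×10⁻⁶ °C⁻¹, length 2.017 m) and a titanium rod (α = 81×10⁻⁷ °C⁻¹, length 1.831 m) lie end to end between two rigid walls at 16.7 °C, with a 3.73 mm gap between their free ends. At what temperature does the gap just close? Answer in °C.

T = 89.6 °C

α₁L₁ = 3.6306×10⁻⁵ m/K, α₂L₂ = 1.48311×10⁻⁵ m/K → total 5.11371×10⁻⁵ m/K
ΔT = g/(α₁L₁+α₂L₂) = 3.73×10⁻³ / 5.11371×10⁻⁵ = 72.941 K
T = 16.7 + 72.941 = 89.641 °C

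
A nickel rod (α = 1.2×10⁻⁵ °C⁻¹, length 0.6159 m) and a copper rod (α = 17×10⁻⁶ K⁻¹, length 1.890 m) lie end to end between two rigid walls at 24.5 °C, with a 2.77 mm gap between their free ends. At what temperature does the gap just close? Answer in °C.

α₁L₁ = 7.3908×10⁻⁶ m/K, α₂L₂ = 3.213×10⁻⁵ m/K → total 3.95208×10⁻⁵ m/K
ΔT = g/(α₁L₁+α₂L₂) = 2.77×10⁻³ / 3.95208×10⁻⁵ = 70.090 K
T = 24.5 + 70.090 = 94.590 °C

T = 94.6 °C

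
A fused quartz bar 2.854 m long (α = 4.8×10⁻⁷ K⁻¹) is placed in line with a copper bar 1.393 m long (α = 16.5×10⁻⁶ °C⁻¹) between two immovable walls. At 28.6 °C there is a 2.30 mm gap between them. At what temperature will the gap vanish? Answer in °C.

T = 123 °C

α₁L₁ = 1.36992×10⁻⁶ m/K, α₂L₂ = 2.29845×10⁻⁵ m/K → total 2.435442×10⁻⁵ m/K
ΔT = g/(α₁L₁+α₂L₂) = 2.30×10⁻³ / 2.435442×10⁻⁵ = 94.44 K
T = 28.6 + 94.44 = 123.04 °C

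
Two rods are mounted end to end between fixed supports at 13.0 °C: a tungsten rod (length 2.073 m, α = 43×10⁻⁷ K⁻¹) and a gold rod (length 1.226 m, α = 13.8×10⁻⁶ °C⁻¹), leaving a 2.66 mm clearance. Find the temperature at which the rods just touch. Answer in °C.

α₁L₁ = 8.9139×10⁻⁶ m/K, α₂L₂ = 1.69188×10⁻⁵ m/K → total 2.58327×10⁻⁵ m/K
ΔT = g/(α₁L₁+α₂L₂) = 2.66×10⁻³ / 2.58327×10⁻⁵ = 102.97 K
T = 13.0 + 102.97 = 115.97 °C

T = 116 °C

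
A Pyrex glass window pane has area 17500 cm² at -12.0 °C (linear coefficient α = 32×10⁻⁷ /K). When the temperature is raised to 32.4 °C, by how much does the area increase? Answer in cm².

ΔA = 4.97 cm²

Area coefficient ≈ 2α; |ΔT| = 44.4 K
ΔA = 2αA₀ΔT = 2(32×10⁻⁷)(17500)(44.4) = 4.97 cm²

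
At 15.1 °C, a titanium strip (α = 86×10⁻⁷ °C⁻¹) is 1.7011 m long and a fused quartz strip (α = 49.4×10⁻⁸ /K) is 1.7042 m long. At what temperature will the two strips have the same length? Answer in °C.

T = 239.9 °C

L₁(1 + α₁ΔT) = L₂(1 + α₂ΔT) ⇒ ΔT = (L₂ − L₁)/(α₁L₁ − α₂L₂)
L₂ − L₁ = 1.7042 − 1.7011 = 3.10×10⁻³ m
α₁L₁ − α₂L₂ = 86×10⁻⁷×1.7011 − 49.4×10⁻⁸×1.7042 = 1.37875852×10⁻⁵ m/K
ΔT = 3.10×10⁻³ / 1.37875852×10⁻⁵ = 224.840 K
T = 15.1 + 224.840 = 239.940 °C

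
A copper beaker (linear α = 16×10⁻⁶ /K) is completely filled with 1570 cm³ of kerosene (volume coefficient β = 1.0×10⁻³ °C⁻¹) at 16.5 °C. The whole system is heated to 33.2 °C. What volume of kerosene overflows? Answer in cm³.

The beaker also expands: β_container ≈ 3α = 4.8×10⁻⁵ /K
Net overflow = V₀(β_liq − 3α_cont)ΔT
β − 3α = 1.00×10⁻³ − 4.8×10⁻⁵ = 9.52×10⁻⁴ /K; ΔT = 16.7 K
ΔV = 1570 × 9.52×10⁻⁴ × 16.7 = 25.0 cm³

25.0 cm³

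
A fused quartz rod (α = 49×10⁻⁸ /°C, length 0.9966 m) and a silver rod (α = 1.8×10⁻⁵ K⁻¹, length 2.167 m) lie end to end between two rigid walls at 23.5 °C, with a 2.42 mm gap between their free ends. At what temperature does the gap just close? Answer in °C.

T = 84.8 °C

Gap closes when ΔL₁ + ΔL₂ = 2.42 mm = 2.42×10⁻³ m
(α₁L₁ + α₂L₂)ΔT = g
α₁L₁ + α₂L₂ = 49×10⁻⁸×0.9966 + 1.8×10⁻⁵×2.167 = 3.9494334×10⁻⁵ m/K
ΔT = 2.42×10⁻³ / 3.9494334×10⁻⁵ = 61.275 K
T = 23.5 + 61.275 = 84.775 °C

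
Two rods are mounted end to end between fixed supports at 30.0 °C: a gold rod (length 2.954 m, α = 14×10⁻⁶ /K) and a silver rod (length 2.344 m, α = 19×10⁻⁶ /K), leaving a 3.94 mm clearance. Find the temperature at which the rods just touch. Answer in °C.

T = 75.9 °C

Gap closes when ΔL₁ + ΔL₂ = 3.94 mm = 3.94×10⁻³ m
(α₁L₁ + α₂L₂)ΔT = g
α₁L₁ + α₂L₂ = 14×10⁻⁶×2.954 + 19×10⁻⁶×2.344 = 8.5892×10⁻⁵ m/K
ΔT = 3.94×10⁻³ / 8.5892×10⁻⁵ = 45.872 K
T = 30.0 + 45.872 = 75.872 °C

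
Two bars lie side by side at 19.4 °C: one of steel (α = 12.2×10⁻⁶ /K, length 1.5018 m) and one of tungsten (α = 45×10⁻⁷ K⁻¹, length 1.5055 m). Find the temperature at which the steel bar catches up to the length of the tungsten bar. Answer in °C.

T = 339.8 °C

Equal length when α₁L₁ΔT − α₂L₂ΔT = L₂ − L₁ = 3.70×10⁻³ m
α₁L₁ = 1.832196×10⁻⁵, α₂L₂ = 6.77475×10⁻⁶ → Δ(αL) = 1.154721×10⁻⁵ m/K
ΔT = 3.70×10⁻³ / 1.154721×10⁻⁵ = 320.424 K, so T = 19.4 + 320.424 = 339.824 °C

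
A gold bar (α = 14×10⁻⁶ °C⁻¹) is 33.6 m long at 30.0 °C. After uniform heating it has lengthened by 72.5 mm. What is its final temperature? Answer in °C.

T = 184 °C

ΔL = αL₀ΔT ⇒ ΔT = ΔL / (αL₀)
ΔT = 72.5×10⁻³ m / (14×10⁻⁶ × 33.6 m) = 154.12 K
T = 30.0 + 154.12 = 184.12 °C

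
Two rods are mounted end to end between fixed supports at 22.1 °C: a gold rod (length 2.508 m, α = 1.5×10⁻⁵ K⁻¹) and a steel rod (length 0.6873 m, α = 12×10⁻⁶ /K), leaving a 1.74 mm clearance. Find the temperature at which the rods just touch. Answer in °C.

T = 60.0 °C

α₁L₁ = 3.762×10⁻⁵ m/K, α₂L₂ = 8.2476×10⁻⁶ m/K → total 4.58676×10⁻⁵ m/K
ΔT = g/(α₁L₁+α₂L₂) = 1.74×10⁻³ / 4.58676×10⁻⁵ = 37.935 K
T = 22.1 + 37.935 = 60.035 °C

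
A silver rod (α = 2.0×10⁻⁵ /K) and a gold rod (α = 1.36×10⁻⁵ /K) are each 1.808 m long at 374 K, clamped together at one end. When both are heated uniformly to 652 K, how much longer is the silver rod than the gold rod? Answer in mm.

ΔT = 278 K
silver: ΔL = 2.0×10⁻⁵ × 1.808 m × 278 = 1.0052×10⁻² m = 10.052 mm
gold: ΔL = 1.36×10⁻⁵ × 1.808 m × 278 = 6.8357×10⁻³ m = 6.8357 mm
difference = 10.052 − 6.8357 = 3.2163 mm

3.22 mm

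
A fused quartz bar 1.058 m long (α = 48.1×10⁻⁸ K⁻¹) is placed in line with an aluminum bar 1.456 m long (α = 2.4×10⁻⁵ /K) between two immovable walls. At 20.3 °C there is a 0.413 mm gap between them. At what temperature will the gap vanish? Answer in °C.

T = 31.9 °C

Gap closes when ΔL₁ + ΔL₂ = 0.413 mm = 4.13×10⁻⁴ m
(α₁L₁ + α₂L₂)ΔT = g
α₁L₁ + α₂L₂ = 48.1×10⁻⁸×1.058 + 2.4×10⁻⁵×1.456 = 3.5452898×10⁻⁵ m/K
ΔT = 4.13×10⁻⁴ / 3.5452898×10⁻⁵ = 11.649 K
T = 20.3 + 11.649 = 31.949 °C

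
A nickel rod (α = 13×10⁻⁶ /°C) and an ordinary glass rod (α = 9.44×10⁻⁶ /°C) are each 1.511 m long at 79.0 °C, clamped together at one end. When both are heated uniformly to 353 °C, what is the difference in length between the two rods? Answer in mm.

1.47 mm

ΔT = 274.0 K
nickel: ΔL = 13×10⁻⁶ × 1.511 m × 274.0 = 5.3822×10⁻³ m = 5.3822 mm
ordinary glass: ΔL = 9.44×10⁻⁶ × 1.511 m × 274.0 = 3.9083×10⁻³ m = 3.9083 mm
difference = 5.3822 − 3.9083 = 1.4739 mm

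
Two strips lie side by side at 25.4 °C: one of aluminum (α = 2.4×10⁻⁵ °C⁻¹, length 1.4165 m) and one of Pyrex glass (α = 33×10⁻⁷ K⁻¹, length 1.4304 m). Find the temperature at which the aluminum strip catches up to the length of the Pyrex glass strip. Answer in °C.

Equal length when α₁L₁ΔT − α₂L₂ΔT = L₂ − L₁ = 1.39×10⁻² m
α₁L₁ = 3.3996×10⁻⁵, α₂L₂ = 4.72032×10⁻⁶ → Δ(αL) = 2.927568×10⁻⁵ m/K
ΔT = 1.39×10⁻² / 2.927568×10⁻⁵ = 474.797 K, so T = 25.4 + 474.797 = 500.197 °C

T = 500.2 °C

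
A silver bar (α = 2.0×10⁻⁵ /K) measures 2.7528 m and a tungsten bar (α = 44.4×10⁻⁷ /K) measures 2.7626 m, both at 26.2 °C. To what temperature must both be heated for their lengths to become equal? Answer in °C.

Equal length when α₁L₁ΔT − α₂L₂ΔT = L₂ − L₁ = 9.80×10⁻³ m
α₁L₁ = 5.5056×10⁻⁵, α₂L₂ = 1.2265944×10⁻⁵ → Δ(αL) = 4.2790056×10⁻⁵ m/K
ΔT = 9.80×10⁻³ / 4.2790056×10⁻⁵ = 229.025 K, so T = 26.2 + 229.025 = 255.225 °C

T = 255.2 °C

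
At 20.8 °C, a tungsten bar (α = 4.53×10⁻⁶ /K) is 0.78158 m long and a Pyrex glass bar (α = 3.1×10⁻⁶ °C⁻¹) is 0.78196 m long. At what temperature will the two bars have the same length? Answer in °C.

T = 361.2 °C

L₁(1 + α₁ΔT) = L₂(1 + α₂ΔT) ⇒ ΔT = (L₂ − L₁)/(α₁L₁ − α₂L₂)
L₂ − L₁ = 0.78196 − 0.78158 = 3.80×10⁻⁴ m
α₁L₁ − α₂L₂ = 4.53×10⁻⁶×0.78158 − 3.1×10⁻⁶×0.78196 = 1.1164814×10⁻⁶ m/K
ΔT = 3.80×10⁻⁴ / 1.1164814×10⁻⁶ = 340.355 K
T = 20.8 + 340.355 = 361.155 °C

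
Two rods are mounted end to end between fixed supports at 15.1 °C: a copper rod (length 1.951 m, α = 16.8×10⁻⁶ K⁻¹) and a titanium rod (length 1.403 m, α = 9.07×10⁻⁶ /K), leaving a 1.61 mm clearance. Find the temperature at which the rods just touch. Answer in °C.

Gap closes when ΔL₁ + ΔL₂ = 1.61 mm = 1.61×10⁻³ m
(α₁L₁ + α₂L₂)ΔT = g
α₁L₁ + α₂L₂ = 16.8×10⁻⁶×1.951 + 9.07×10⁻⁶×1.403 = 4.550201×10⁻⁵ m/K
ΔT = 1.61×10⁻³ / 4.550201×10⁻⁵ = 35.383 K
T = 15.1 + 35.383 = 50.483 °C

T = 50.5 °C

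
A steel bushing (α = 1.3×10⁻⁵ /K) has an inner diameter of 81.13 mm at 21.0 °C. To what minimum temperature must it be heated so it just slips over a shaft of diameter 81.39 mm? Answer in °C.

Required Δd = 81.39 − 81.13 = 0.26 mm
Δd = αd₀ΔT ⇒ ΔT = Δd/(αd₀) = 0.26 / (1.3×10⁻⁵ × 81.13) = 246.52 K
T_min = 21.0 + 246.52 = 267.52 °C

T = 268 °C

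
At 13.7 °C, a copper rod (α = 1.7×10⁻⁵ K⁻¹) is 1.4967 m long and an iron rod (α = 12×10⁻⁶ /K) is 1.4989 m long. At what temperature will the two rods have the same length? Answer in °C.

T = 308.7 °C

L₁(1 + α₁ΔT) = L₂(1 + α₂ΔT) ⇒ ΔT = (L₂ − L₁)/(α₁L₁ − α₂L₂)
L₂ − L₁ = 1.4989 − 1.4967 = 2.20×10⁻³ m
α₁L₁ − α₂L₂ = 1.7×10⁻⁵×1.4967 − 12×10⁻⁶×1.4989 = 7.4571×10⁻⁶ m/K
ΔT = 2.20×10⁻³ / 7.4571×10⁻⁶ = 295.021 K
T = 13.7 + 295.021 = 308.721 °C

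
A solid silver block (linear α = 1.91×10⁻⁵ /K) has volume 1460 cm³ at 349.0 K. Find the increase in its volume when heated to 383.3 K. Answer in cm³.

Isotropic solid: β ≈ 3α = 5.7×10⁻⁵ /K; ΔT = 34.3 K
ΔV = 3αV₀ΔT = 3(1.91×10⁻⁵)(1460)(34.3) = 2.87 cm³

ΔV = 2.87 cm³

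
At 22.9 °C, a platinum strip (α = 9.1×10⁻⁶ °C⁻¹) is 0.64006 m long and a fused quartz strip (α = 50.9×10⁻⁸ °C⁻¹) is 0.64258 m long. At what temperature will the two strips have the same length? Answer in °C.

L₁(1 + α₁ΔT) = L₂(1 + α₂ΔT) ⇒ ΔT = (L₂ − L₁)/(α₁L₁ − α₂L₂)
L₂ − L₁ = 0.64258 − 0.64006 = 2.52×10⁻³ m
α₁L₁ − α₂L₂ = 9.1×10⁻⁶×0.64006 − 50.9×10⁻⁸×0.64258 = 5.49747278×10⁻⁶ m/K
ΔT = 2.52×10⁻³ / 5.49747278×10⁻⁶ = 458.392 K
T = 22.9 + 458.392 = 481.292 °C

T = 481.3 °C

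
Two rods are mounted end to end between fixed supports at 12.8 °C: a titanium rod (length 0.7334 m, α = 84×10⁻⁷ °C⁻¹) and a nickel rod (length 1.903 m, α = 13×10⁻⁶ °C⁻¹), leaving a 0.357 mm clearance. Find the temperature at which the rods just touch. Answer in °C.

α₁L₁ = 6.16056×10⁻⁶ m/K, α₂L₂ = 2.4739×10⁻⁵ m/K → total 3.089956×10⁻⁵ m/K
ΔT = g/(α₁L₁+α₂L₂) = 3.57×10⁻⁴ / 3.089956×10⁻⁵ = 11.554 K
T = 12.8 + 11.554 = 24.354 °C

T = 24.4 °C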